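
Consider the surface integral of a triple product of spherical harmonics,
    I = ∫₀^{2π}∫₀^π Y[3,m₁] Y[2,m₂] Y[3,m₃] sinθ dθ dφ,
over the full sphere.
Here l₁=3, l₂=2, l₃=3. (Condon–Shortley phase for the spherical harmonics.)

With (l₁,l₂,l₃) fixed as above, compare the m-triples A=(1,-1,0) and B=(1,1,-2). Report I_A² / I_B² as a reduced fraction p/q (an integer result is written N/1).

2/15

l's match ⇒ only the (l;m) 3-j factors differ between A and B.
A: triangle coeff Δ(3,2,3) = 1/3780; Σ_t [0,1]: t=0:+1/8 t=1:−1/12 = 1/24; (3j)²=1/210 [(3 2 3; 1 -1 0)], sign=-1
B: triangle coeff Δ(3,2,3) = 1/3780; Σ_t [1,2]: t=1:−1/12 t=2:+1/48 = -1/16; (3j)²=1/28 [(3 2 3; 1 1 -2)], sign=+1
I_A²/I_B² = (1/210)/(1/28) = 2/15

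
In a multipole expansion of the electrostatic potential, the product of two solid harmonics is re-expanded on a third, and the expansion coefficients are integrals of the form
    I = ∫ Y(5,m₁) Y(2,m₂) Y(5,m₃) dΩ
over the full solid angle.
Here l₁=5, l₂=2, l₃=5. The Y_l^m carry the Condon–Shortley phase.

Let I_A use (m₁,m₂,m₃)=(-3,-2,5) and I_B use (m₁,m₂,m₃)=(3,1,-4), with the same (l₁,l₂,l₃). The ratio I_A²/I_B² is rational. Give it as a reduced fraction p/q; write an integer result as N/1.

l's match ⇒ only the (l;m) 3-j factors differ between A and B.
A: triangle coeff Δ(5,2,5) = 1/38610; Σ_t [0,0]: t=0:+1/161280 = 1/161280; (3j)²=1/143 [(5 2 5; -3 -2 5)], sign=+1
B: triangle coeff Δ(5,2,5) = 1/38610; Σ_t [1,2]: t=1:−1/10080 t=2:+1/80640 = -1/11520; (3j)²=49/1430 [(5 2 5; 3 1 -4)], sign=+1
I_A²/I_B² = (1/143)/(49/1430) = 10/49

10/49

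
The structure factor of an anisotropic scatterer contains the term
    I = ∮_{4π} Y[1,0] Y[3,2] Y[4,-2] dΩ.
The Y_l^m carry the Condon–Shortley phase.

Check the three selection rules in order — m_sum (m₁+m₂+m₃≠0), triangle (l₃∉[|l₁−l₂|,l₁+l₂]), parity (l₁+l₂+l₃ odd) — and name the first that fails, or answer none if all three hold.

none

Σmᵢ = 0  ✓
l₃∈[|l₁−l₂|,l₁+l₂]=[2,4], have l₃=4  ✓
Σlᵢ = 8 ⇒ even  ✓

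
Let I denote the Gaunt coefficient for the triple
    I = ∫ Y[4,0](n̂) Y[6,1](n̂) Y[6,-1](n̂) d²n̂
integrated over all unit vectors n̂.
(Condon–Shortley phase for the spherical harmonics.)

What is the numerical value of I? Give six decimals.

m-sum 0 ✓  L=16 even ✓  2≤6≤10 ✓
Π(2lᵢ+1) = 9×13×13 = 1521
triangle coeff Δ(4,6,6) = 1/15315300
Σ_t [0,4]: t=0:+1/829440 t=1:−1/25920 t=2:+1/9216 t=3:−1/25920 t=4:+1/829440 = 7/207360
(3j)²=28/2431 [(4 6 6; 0 0 0)], sign=+1
Σ_t [0,4]: t=0:+1/2903040 t=1:−1/51840 t=2:+1/11520 t=3:−1/20736 t=4:+1/414720 = 1/45360
(3j)²=1024/153153 [(4 6 6; 0 1 -1)], sign=-1
⇒ 4πI² = 4096/34969
I = (-1)√(4096/34969/(4π)) = -0.09654581

-0.096546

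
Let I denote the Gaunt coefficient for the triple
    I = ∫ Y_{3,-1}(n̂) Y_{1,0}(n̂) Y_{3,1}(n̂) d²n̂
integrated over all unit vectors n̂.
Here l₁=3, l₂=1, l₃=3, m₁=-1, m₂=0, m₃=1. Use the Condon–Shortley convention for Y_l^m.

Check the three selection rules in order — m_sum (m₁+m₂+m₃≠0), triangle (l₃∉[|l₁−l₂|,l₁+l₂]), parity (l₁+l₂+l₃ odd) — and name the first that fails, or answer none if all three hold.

Σmᵢ = 0  ✓
l₃∈[|l₁−l₂|,l₁+l₂]=[2,4], have l₃=3  ✓
Σlᵢ = 7 ⇒ odd  ✗

parity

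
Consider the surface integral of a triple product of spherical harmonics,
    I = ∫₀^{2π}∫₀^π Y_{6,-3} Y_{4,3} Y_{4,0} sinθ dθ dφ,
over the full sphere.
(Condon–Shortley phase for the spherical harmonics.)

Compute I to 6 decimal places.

Checks pass: Σm=0; 14 even; l₃=4∈[2,10].
(2·6+1)(2·4+1)(2·4+1) = 1053
Δ: 6! 6! 2! / 15! → 1/1261260
sum: t=2:+1/4608 t=3:−1/1296 t=4:+1/4608 = -7/20736
3j²(6 4 4; 0 0 0) = Δ·Π!·Σ² = 20/1287  (sign -1)
sum: t=5:−1/11520 t=6:+1/25920 = -1/20736
3j²(6 4 4; -3 3 0) = Δ·Π!·Σ² = 5/429  (sign -1)
combine: 4πI² = 1053·20/1287·5/429 = 300/1573
take √, sign +1: I = 0.12319450

0.123195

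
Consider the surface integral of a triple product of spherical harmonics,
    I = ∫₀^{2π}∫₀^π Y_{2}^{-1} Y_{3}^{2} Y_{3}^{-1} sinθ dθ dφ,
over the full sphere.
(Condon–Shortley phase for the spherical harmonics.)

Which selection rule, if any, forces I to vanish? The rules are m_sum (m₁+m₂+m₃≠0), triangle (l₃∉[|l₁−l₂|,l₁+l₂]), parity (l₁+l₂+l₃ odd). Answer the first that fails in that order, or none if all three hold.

none

azimuthal sum: -1 + 2 − 1 = 0  ✓
1 ≤ 3 ≤ 5 (triangle on l)  ✓
L = 2 + 3 + 3 = 8 (even)  ✓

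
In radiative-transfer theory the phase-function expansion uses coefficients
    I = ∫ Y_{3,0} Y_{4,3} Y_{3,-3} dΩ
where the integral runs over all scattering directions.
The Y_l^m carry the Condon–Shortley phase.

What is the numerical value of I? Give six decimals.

m-sum 0 ✓  L=10 even ✓  1≤3≤7 ✓
Π(2lᵢ+1) = 7×9×7 = 441
triangle coeff Δ(3,4,3) = 1/34650
Σ_t [1,3]: t=1:−1/72 t=2:+1/16 t=3:−1/72 = 5/144
(3j)²=2/77 [(3 4 3; 0 0 0)], sign=-1
Σ_t [3,3]: t=3:−1/288 = -1/288
(3j)²=1/22 [(3 4 3; 0 3 -3)], sign=-1
⇒ 4πI² = 63/121
I = (+1)√(63/121/(4π)) = 0.20355073

0.203551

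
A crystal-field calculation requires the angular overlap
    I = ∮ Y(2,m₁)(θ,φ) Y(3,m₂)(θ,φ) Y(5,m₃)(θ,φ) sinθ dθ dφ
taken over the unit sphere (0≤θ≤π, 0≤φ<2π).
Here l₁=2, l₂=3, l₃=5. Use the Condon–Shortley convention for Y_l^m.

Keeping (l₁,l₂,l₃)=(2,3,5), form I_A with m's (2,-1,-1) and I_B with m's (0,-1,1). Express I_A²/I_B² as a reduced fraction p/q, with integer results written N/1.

1/6

l's match ⇒ only the (l;m) 3-j factors differ between A and B.
A: triangle coeff Δ(2,3,5) = 1/2310; Σ_t [0,0]: t=0:+1/1152 = 1/1152; (3j)²=1/154 [(2 3 5; 2 -1 -1)], sign=+1
B: triangle coeff Δ(2,3,5) = 1/2310; Σ_t [0,0]: t=0:+1/192 = 1/192; (3j)²=3/77 [(2 3 5; 0 -1 1)], sign=+1
I_A²/I_B² = (1/154)/(3/77) = 1/6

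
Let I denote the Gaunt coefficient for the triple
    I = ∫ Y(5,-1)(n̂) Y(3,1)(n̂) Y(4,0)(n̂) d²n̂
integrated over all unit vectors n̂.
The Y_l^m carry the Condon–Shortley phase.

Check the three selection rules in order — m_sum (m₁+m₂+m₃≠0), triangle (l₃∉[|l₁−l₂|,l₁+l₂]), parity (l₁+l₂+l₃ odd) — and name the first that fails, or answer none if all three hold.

none

m₁+m₂+m₃ = -1 + 1 + 0 = 0  ✓
triangle: |5−3|=2 ≤ l₃=4 ≤ 5+3=8  ✓
parity: l₁+l₂+l₃ = 12 is even  ✓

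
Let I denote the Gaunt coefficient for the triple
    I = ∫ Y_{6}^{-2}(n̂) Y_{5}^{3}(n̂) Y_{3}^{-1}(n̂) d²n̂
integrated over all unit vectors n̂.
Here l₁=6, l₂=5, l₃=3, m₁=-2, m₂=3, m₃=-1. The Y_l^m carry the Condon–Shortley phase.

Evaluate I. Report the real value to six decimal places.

-0.145631

Checks pass: Σm=0; 14 even; l₃=3∈[1,11].
(2·6+1)(2·5+1)(2·3+1) = 1001
Δ: 8! 4! 2! / 15! → 1/675675
sum: t=3:−1/8640 t=4:+1/2304 t=5:−1/8640 = 7/34560
3j²(6 5 3; 0 0 0) = Δ·Π!·Σ² = 7/429  (sign -1)
sum: t=6:+1/11520 t=7:−1/30240 t=8:+1/1935360 = 1/18432
3j²(6 5 3; -2 3 -1) = Δ·Π!·Σ² = 7/429  (sign +1)
combine: 4πI² = 1001·7/429·7/429 = 343/1287
take √, sign -1: I = -0.14563067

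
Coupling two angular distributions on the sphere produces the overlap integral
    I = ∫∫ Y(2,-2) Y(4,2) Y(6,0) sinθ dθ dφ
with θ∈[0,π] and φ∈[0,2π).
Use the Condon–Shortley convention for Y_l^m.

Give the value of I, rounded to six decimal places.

0.061597

Rules hold: Σm=0, L=12 even, 2≤6≤6.
N = 5·9·13 = 585
Δ = 0!·4!·8!/13! = 1/6435
Racah Σ t=0..0: t=0:+1/2304 = 1/2304
⇒ 3j(2 4 6; 0 0 0)² = 5/143, sgn +1
Racah Σ t=0..0: t=0:+1/34560 = 1/34560
⇒ 3j(2 4 6; -2 2 0)² = 1/429, sgn +1
4πI² = N·(3j₀)²·(3jₘ)² = 75/1573
I = +1·√(0.0476796/4π) = 0.06159725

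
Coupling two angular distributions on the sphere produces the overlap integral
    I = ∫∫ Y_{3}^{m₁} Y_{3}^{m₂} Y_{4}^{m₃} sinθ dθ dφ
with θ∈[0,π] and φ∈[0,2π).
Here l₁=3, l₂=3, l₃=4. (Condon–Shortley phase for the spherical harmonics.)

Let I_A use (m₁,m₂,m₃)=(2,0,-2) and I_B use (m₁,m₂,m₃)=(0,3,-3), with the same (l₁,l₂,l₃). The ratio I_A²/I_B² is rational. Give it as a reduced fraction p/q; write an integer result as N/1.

l's match ⇒ only the (l;m) 3-j factors differ between A and B.
A: triangle coeff Δ(3,3,4) = 1/34650; Σ_t [0,1]: t=0:+1/72 t=1:−1/96 = 1/288; (3j)²=1/462 [(3 3 4; 2 0 -2)], sign=+1
B: triangle coeff Δ(3,3,4) = 1/34650; Σ_t [2,2]: t=2:+1/288 = 1/288; (3j)²=1/22 [(3 3 4; 0 3 -3)], sign=-1
I_A²/I_B² = (1/462)/(1/22) = 1/21

1/21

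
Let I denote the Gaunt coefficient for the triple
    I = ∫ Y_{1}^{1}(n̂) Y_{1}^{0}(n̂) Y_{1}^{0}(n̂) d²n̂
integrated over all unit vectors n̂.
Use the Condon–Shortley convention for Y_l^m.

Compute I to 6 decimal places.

1 + 0 + 0 = 1 ≠ 0: azimuthal integral kills it; I = 0

0.000000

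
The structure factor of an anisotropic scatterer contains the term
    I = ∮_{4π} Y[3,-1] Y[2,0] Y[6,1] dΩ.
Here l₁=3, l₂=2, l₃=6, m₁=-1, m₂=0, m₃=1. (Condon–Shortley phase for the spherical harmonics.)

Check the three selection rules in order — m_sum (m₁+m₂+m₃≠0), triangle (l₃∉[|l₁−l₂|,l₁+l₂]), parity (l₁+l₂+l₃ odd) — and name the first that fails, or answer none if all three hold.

Σmᵢ = 0  ✓
l₃∈[|l₁−l₂|,l₁+l₂]=[1,5], have l₃=6  ✗
Σlᵢ = 11 ⇒ odd

triangle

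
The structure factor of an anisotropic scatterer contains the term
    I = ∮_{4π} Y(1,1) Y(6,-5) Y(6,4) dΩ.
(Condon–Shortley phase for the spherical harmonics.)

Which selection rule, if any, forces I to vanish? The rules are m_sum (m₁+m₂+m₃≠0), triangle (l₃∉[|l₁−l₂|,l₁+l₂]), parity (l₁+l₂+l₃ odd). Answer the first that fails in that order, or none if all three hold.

m₁+m₂+m₃ = 1 − 5 + 4 = 0  ✓
triangle: |1−6|=5 ≤ l₃=6 ≤ 1+6=7  ✓
parity: l₁+l₂+l₃ = 13 is odd  ✗

parity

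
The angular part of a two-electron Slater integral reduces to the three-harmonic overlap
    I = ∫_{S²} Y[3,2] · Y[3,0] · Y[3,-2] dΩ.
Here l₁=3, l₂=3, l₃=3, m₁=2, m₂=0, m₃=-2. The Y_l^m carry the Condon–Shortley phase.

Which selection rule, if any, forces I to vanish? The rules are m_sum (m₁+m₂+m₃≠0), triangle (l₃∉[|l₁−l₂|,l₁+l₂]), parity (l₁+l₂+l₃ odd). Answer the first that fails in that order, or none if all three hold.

m₁+m₂+m₃ = 2 + 0 − 2 = 0  ✓
triangle: |3−3|=0 ≤ l₃=3 ≤ 3+3=6  ✓
parity: l₁+l₂+l₃ = 9 is odd  ✗

parity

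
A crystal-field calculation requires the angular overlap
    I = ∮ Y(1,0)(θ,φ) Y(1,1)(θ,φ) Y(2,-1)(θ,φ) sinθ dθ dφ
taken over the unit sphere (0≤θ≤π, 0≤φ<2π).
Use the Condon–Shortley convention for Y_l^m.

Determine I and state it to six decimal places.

-0.218510

Rules hold: Σm=0, L=4 even, 0≤2≤2.
N = 3·3·5 = 45
Δ = 0!·2!·2!/5! = 1/30
Racah Σ t=0..0: t=0:+1/1 = 1/1
⇒ 3j(1 1 2; 0 0 0)² = 2/15, sgn +1
Racah Σ t=0..0: t=0:+1/2 = 1/2
⇒ 3j(1 1 2; 0 1 -1)² = 1/10, sgn -1
4πI² = N·(3j₀)²·(3jₘ)² = 3/5
I = -1·√(0.6/4π) = -0.21850969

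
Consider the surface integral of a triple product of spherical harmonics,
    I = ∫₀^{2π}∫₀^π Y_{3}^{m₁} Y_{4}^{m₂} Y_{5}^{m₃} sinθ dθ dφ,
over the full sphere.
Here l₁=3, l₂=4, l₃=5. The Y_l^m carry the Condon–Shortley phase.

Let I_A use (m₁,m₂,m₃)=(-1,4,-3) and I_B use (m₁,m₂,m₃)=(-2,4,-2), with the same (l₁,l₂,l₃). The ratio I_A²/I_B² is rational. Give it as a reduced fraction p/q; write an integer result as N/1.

Same 3,4,5: normalisation and zero-m 3j drop out of the ratio.
A: Δ: 2! 4! 6! / 13! → 1/180180; sum: t=2:+1/5760 = 1/5760; 3j²(3 4 5; -1 4 -3) = Δ·Π!·Σ² = 56/2145  (sign +1)
B: Δ: 2! 4! 6! / 13! → 1/180180; sum: t=2:+1/8640 = 1/8640; 3j²(3 4 5; -2 4 -2) = Δ·Π!·Σ² = 14/1287  (sign -1)
I_A²/I_B² = (56/2145)/(14/1287) = 12/5

12/5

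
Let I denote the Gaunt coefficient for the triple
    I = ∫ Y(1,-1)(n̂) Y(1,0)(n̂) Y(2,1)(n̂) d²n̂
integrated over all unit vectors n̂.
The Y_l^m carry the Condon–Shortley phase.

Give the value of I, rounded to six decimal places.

-0.218510

Rules hold: Σm=0, L=4 even, 0≤2≤2.
N = 3·3·5 = 45
Δ = 0!·2!·2!/5! = 1/30
Racah Σ t=0..0: t=0:+1/1 = 1/1
⇒ 3j(1 1 2; 0 0 0)² = 2/15, sgn +1
Racah Σ t=0..0: t=0:+1/2 = 1/2
⇒ 3j(1 1 2; -1 0 1)² = 1/10, sgn -1
4πI² = N·(3j₀)²·(3jₘ)² = 3/5
I = -1·√(0.6/4π) = -0.21850969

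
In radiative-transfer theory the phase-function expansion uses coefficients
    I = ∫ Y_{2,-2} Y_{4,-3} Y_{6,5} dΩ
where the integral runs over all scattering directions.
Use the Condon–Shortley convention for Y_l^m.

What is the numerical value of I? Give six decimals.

-0.288917

Checks pass: Σm=0; 12 even; l₃=6∈[2,6].
(2·2+1)(2·4+1)(2·6+1) = 585
Δ: 0! 4! 8! / 13! → 1/6435
sum: t=0:+1/2304 = 1/2304
3j²(2 4 6; 0 0 0) = Δ·Π!·Σ² = 5/143  (sign +1)
sum: t=0:+1/120960 = 1/120960
3j²(2 4 6; -2 -3 5) = Δ·Π!·Σ² = 2/39  (sign -1)
combine: 4πI² = 585·5/143·2/39 = 150/143
take √, sign -1: I = -0.28891672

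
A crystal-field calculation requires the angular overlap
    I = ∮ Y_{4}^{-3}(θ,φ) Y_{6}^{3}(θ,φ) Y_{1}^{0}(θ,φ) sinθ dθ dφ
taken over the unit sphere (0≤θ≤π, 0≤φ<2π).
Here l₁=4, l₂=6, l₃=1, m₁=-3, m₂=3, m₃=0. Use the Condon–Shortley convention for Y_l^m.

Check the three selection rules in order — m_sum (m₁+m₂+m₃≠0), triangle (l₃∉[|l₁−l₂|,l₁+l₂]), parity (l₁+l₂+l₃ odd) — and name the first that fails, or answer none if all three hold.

triangle

azimuthal sum: -3 + 3 + 0 = 0  ✓
2 ≤ 1 ≤ 10 (triangle on l)  ✗
L = 4 + 6 + 1 = 11 (odd)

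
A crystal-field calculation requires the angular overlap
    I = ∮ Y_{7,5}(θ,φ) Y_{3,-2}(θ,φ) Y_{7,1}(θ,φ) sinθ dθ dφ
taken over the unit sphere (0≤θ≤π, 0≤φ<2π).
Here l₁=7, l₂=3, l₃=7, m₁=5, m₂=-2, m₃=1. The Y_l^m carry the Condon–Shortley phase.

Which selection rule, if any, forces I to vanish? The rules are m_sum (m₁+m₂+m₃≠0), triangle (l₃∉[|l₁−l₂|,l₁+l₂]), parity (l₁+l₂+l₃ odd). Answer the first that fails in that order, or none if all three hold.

m_sum

m₁+m₂+m₃ = 5 − 2 + 1 = 4  ✗
triangle: |7−3|=4 ≤ l₃=7 ≤ 7+3=10
parity: l₁+l₂+l₃ = 17 is odd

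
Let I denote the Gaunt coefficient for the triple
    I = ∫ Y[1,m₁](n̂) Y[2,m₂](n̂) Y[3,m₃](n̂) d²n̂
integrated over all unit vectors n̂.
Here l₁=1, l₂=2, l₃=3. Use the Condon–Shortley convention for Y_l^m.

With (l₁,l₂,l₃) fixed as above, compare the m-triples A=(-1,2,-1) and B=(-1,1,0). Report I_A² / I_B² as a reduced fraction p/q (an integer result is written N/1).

1/3

l's match ⇒ only the (l;m) 3-j factors differ between A and B.
A: triangle coeff Δ(1,2,3) = 1/105; Σ_t [0,0]: t=0:+1/48 = 1/48; (3j)²=1/105 [(1 2 3; -1 2 -1)], sign=+1
B: triangle coeff Δ(1,2,3) = 1/105; Σ_t [0,0]: t=0:+1/12 = 1/12; (3j)²=1/35 [(1 2 3; -1 1 0)], sign=-1
I_A²/I_B² = (1/105)/(1/35) = 1/3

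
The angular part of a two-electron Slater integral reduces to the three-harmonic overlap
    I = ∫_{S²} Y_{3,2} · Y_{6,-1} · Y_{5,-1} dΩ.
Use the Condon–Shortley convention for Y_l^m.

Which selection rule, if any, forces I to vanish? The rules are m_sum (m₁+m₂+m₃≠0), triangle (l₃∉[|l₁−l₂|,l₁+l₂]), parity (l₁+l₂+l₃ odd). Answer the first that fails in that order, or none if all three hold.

m₁+m₂+m₃ = 2 − 1 − 1 = 0  ✓
triangle: |3−6|=3 ≤ l₃=5 ≤ 3+6=9  ✓
parity: l₁+l₂+l₃ = 14 is even  ✓

none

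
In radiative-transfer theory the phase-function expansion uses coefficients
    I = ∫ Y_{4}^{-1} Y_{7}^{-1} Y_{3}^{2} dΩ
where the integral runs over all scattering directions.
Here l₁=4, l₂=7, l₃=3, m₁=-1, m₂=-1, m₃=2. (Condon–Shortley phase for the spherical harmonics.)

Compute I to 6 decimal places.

Checks pass: Σm=0; 14 even; l₃=3∈[3,11].
(2·4+1)(2·7+1)(2·3+1) = 945
Δ: 8! 0! 6! / 15! → 1/45045
sum: t=4:+1/20736 = 1/20736
3j²(4 7 3; 0 0 0) = Δ·Π!·Σ² = 35/1287  (sign -1)
sum: t=5:−1/86400 = -1/86400
3j²(4 7 3; -1 -1 2) = Δ·Π!·Σ² = 16/2145  (sign +1)
combine: 4πI² = 945·35/1287·16/2145 = 3920/20449
take √, sign -1: I = -0.12350998

-0.123510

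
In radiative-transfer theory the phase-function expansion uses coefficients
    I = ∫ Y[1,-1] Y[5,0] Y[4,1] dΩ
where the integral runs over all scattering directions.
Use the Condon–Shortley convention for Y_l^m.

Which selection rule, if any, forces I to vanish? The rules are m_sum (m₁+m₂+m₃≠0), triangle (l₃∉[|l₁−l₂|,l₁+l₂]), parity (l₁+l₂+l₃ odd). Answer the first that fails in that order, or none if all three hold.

none

m₁+m₂+m₃ = -1 + 0 + 1 = 0  ✓
triangle: |1−5|=4 ≤ l₃=4 ≤ 1+5=6  ✓
parity: l₁+l₂+l₃ = 10 is even  ✓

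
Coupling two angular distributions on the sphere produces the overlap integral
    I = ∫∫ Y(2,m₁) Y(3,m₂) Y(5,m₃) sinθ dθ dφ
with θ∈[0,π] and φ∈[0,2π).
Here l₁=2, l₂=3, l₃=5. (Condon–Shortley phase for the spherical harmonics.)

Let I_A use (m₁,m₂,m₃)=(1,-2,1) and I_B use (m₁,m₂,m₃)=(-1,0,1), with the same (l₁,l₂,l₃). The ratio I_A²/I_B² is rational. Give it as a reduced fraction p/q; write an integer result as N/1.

Same 2,3,5: normalisation and zero-m 3j drop out of the ratio.
A: Δ: 0! 4! 6! / 11! → 1/2310; sum: t=0:+1/720 = 1/720; 3j²(2 3 5; 1 -2 1) = Δ·Π!·Σ² = 4/385  (sign +1)
B: Δ: 0! 4! 6! / 11! → 1/2310; sum: t=0:+1/216 = 1/216; 3j²(2 3 5; -1 0 1) = Δ·Π!·Σ² = 8/231  (sign +1)
I_A²/I_B² = (4/385)/(8/231) = 3/10

3/10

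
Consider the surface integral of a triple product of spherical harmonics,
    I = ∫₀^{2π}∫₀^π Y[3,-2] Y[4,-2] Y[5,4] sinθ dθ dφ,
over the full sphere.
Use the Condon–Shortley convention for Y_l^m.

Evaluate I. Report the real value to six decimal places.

0.143343

m-sum 0 ✓  L=12 even ✓  1≤5≤7 ✓
Π(2lᵢ+1) = 7×9×11 = 693
triangle coeff Δ(3,4,5) = 1/180180
Σ_t [0,2]: t=0:+1/576 t=1:−1/144 t=2:+1/576 = -1/288
(3j)²=20/1001 [(3 4 5; 0 0 0)], sign=+1
Σ_t [1,2]: t=1:−1/2880 t=2:+1/8640 = -1/4320
(3j)²=8/429 [(3 4 5; -2 -2 4)], sign=+1
⇒ 4πI² = 480/1859
I = (+1)√(480/1859/(4π)) = 0.14334284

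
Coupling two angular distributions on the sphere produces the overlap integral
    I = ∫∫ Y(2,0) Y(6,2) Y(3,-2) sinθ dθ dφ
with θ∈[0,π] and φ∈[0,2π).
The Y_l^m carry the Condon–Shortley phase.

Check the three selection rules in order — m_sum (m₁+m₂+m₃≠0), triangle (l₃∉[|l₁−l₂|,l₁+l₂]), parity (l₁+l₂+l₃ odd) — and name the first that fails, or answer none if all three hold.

m₁+m₂+m₃ = 0 + 2 − 2 = 0  ✓
triangle: |2−6|=4 ≤ l₃=3 ≤ 2+6=8  ✗
parity: l₁+l₂+l₃ = 11 is odd

triangle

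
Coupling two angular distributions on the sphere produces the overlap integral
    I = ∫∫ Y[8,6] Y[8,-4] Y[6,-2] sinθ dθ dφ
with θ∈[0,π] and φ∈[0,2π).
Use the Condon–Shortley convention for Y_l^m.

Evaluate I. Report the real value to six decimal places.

Checks pass: Σm=0; 22 even; l₃=6∈[0,16].
(2·8+1)(2·8+1)(2·6+1) = 3757
Δ: 10! 6! 6! / 23! → 1/13742520792
sum: t=2:+1/41803776000 t=3:−1/435456000 t=4:+1/39813120 t=5:−1/18662400 t=6:+1/39813120 t=7:−1/435456000 t=8:+1/41803776000 = -11/1393459200
3j²(8 8 6; 0 0 0) = Δ·Π!·Σ² = 600/96577  (sign -1)
sum: t=0:+1/8360755200 t=1:−1/1567641600 t=2:+1/2786918400 = -1/6270566400
3j²(8 8 6; 6 -4 -2) = Δ·Π!·Σ² = 80/22287  (sign -1)
combine: 4πI² = 3757·600/96577·80/22287 = 16000/190969
take √, sign +1: I = 0.08165328

0.081653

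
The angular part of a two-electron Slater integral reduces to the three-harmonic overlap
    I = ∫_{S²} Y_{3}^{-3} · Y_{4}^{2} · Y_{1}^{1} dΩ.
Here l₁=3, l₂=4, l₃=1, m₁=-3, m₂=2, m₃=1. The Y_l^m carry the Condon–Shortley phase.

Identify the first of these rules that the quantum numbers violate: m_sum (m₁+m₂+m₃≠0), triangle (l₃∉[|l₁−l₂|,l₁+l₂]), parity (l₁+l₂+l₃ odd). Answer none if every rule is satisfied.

azimuthal sum: -3 + 2 + 1 = 0  ✓
1 ≤ 1 ≤ 7 (triangle on l)  ✓
L = 3 + 4 + 1 = 8 (even)  ✓

none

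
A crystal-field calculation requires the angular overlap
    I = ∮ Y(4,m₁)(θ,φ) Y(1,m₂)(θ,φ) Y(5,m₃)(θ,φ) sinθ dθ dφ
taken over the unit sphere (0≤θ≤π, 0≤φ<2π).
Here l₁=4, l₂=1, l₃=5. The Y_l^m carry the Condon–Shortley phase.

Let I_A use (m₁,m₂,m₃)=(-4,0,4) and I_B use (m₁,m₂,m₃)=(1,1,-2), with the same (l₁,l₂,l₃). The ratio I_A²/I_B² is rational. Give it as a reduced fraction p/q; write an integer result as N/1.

3/7

Shared (l₁,l₂,l₃)=(4,1,5): N and (l;000)² cancel in I_A²/I_B².
A: Δ = 0!·8!·2!/11! = 1/495; Racah Σ t=0..0: t=0:+1/40320 = 1/40320; ⇒ 3j(4 1 5; -4 0 4)² = 1/55, sgn -1
B: Δ = 0!·8!·2!/11! = 1/495; Racah Σ t=0..0: t=0:+1/1440 = 1/1440; ⇒ 3j(4 1 5; 1 1 -2)² = 7/165, sgn -1
I_A²/I_B² = (1/55)/(7/165) = 3/7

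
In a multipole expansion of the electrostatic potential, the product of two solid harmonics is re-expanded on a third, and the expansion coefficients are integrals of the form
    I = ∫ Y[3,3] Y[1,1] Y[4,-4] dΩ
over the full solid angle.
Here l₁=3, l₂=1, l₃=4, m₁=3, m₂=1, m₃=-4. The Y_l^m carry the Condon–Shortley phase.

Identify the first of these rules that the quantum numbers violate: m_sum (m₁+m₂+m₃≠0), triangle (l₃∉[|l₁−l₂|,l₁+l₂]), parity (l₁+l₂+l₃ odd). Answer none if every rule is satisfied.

azimuthal sum: 3 + 1 − 4 = 0  ✓
2 ≤ 4 ≤ 4 (triangle on l)  ✓
L = 3 + 1 + 4 = 8 (even)  ✓

none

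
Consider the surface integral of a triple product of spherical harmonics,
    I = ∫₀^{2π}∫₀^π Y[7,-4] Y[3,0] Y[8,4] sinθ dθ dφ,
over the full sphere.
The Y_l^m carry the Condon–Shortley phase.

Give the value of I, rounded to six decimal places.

m-sum 0 ✓  L=18 even ✓  4≤8≤10 ✓
Π(2lᵢ+1) = 15×7×17 = 1785
triangle coeff Δ(7,3,8) = 1/5290740
Σ_t [0,2]: t=0:+1/7257600 t=1:−1/2073600 t=2:+1/7257600 = -1/4838400
(3j)²=252/20995 [(7 3 8; 0 0 0)], sign=-1
Σ_t [0,2]: t=0:+1/479001600 t=1:−1/29030400 t=2:+1/26127360 = 17/2874009600
(3j)²=17/25935 [(7 3 8; -4 0 4)], sign=+1
⇒ 4πI² = 4284/305045
I = (-1)√(4284/305045/(4π)) = -0.03343011

-0.033430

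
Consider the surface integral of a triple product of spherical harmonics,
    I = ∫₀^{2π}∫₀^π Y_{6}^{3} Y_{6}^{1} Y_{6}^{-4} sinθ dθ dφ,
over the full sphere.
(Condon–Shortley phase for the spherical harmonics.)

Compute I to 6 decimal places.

-0.084679

Checks pass: Σm=0; 18 even; l₃=6∈[0,12].
(2·6+1)(2·6+1)(2·6+1) = 2197
Δ: 6! 6! 6! / 19! → 1/325909584
sum: t=0:+1/373248000 t=1:−1/1728000 t=2:+1/110592 t=3:−1/46656 t=4:+1/110592 t=5:−1/1728000 t=6:+1/373248000 = -7/1555200
3j²(6 6 6; 0 0 0) = Δ·Π!·Σ² = 400/46189  (sign -1)
sum: t=1:−1/4147200 t=2:+1/691200 t=3:−1/1244160 = 1/2488320
3j²(6 6 6; 3 1 -4) = Δ·Π!·Σ² = 875/184756  (sign +1)
combine: 4πI² = 2197·400/46189·875/184756 = 1137500/12623809
take √, sign -1: I = -0.08467897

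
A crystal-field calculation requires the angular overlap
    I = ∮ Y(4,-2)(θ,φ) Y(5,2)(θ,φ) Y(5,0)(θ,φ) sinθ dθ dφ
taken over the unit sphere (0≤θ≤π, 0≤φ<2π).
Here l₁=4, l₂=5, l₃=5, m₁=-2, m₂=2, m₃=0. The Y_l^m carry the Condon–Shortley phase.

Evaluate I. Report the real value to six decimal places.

-0.099440

Rules hold: Σm=0, L=14 even, 1≤5≤9.
N = 9·11·11 = 1089
Δ = 4!·4!·6!/15! = 1/3153150
Racah Σ t=0..4: t=0:+1/69120 t=1:−1/1728 t=2:+1/576 t=3:−1/1728 t=4:+1/69120 = 7/11520
⇒ 3j(4 5 5; 0 0 0)² = 2/143, sgn -1
Racah Σ t=2..4: t=2:+1/11520 t=3:−1/1728 t=4:+1/3456 = -7/34560
⇒ 3j(4 5 5; -2 2 0)² = 7/858, sgn +1
4πI² = N·(3j₀)²·(3jₘ)² = 21/169
I = -1·√(0.12426/4π) = -0.09944006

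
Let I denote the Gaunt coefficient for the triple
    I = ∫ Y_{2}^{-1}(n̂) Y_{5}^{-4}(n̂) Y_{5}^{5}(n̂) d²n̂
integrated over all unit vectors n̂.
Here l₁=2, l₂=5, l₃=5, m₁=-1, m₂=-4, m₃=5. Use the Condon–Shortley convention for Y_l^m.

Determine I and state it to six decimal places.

-0.187924

Rules hold: Σm=0, L=12 even, 3≤5≤7.
N = 5·11·11 = 605
Δ = 2!·2!·8!/13! = 1/38610
Racah Σ t=0..2: t=0:+1/2880 t=1:−1/576 t=2:+1/2880 = -1/960
⇒ 3j(2 5 5; 0 0 0)² = 10/429, sgn +1
Racah Σ t=1..1: t=1:−1/80640 = -1/80640
⇒ 3j(2 5 5; -1 -4 5)² = 9/286, sgn -1
4πI² = N·(3j₀)²·(3jₘ)² = 75/169
I = -1·√(0.443787/4π) = -0.18792404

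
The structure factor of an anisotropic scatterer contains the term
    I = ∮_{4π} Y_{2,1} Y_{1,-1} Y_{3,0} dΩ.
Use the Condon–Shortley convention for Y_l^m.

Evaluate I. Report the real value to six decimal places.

0.143048

Rules hold: Σm=0, L=6 even, 1≤3≤3.
N = 5·3·7 = 105
Δ = 0!·4!·2!/7! = 1/105
Racah Σ t=0..0: t=0:+1/4 = 1/4
⇒ 3j(2 1 3; 0 0 0)² = 3/35, sgn -1
Racah Σ t=0..0: t=0:+1/12 = 1/12
⇒ 3j(2 1 3; 1 -1 0)² = 1/35, sgn -1
4πI² = N·(3j₀)²·(3jₘ)² = 9/35
I = +1·√(0.257143/4π) = 0.14304817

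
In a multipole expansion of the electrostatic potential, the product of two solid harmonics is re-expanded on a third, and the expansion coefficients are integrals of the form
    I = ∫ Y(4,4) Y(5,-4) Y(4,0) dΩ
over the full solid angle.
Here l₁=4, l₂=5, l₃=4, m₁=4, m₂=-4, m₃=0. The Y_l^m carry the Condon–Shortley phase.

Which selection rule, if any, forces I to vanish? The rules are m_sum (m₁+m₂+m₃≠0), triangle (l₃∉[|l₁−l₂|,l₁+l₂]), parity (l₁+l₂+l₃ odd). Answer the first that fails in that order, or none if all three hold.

parity

Σmᵢ = 0  ✓
l₃∈[|l₁−l₂|,l₁+l₂]=[1,9], have l₃=4  ✓
Σlᵢ = 13 ⇒ odd  ✗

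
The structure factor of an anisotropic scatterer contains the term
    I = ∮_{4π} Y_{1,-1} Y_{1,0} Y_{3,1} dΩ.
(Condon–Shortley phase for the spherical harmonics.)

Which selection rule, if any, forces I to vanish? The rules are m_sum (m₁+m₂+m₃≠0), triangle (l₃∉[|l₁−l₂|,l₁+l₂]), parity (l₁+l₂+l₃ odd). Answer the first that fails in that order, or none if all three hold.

triangle

m₁+m₂+m₃ = -1 + 0 + 1 = 0  ✓
triangle: |1−1|=0 ≤ l₃=3 ≤ 1+1=2  ✗
parity: l₁+l₂+l₃ = 5 is odd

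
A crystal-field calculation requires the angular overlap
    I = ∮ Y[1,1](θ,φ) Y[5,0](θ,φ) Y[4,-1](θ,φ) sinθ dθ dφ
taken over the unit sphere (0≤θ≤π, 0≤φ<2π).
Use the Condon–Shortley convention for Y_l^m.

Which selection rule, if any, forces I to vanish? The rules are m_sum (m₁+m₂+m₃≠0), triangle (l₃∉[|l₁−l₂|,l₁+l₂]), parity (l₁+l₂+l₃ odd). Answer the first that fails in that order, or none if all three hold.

m₁+m₂+m₃ = 1 + 0 − 1 = 0  ✓
triangle: |1−5|=4 ≤ l₃=4 ≤ 1+5=6  ✓
parity: l₁+l₂+l₃ = 10 is even  ✓

none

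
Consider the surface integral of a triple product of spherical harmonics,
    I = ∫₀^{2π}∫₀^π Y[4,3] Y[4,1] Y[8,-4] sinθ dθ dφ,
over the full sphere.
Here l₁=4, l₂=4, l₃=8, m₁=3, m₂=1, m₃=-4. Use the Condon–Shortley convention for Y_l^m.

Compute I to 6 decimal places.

0.188506

Checks pass: Σm=0; 16 even; l₃=8∈[0,8].
(2·4+1)(2·4+1)(2·8+1) = 1377
Δ: 0! 8! 8! / 17! → 1/218790
sum: t=0:+1/331776 = 1/331776
3j²(4 4 8; 0 0 0) = Δ·Π!·Σ² = 490/21879  (sign +1)
sum: t=0:+1/3628800 = 1/3628800
3j²(4 4 8; 3 1 -4) = Δ·Π!·Σ² = 16/1105  (sign +1)
combine: 4πI² = 1377·490/21879·16/1105 = 14112/31603
take √, sign +1: I = 0.18850601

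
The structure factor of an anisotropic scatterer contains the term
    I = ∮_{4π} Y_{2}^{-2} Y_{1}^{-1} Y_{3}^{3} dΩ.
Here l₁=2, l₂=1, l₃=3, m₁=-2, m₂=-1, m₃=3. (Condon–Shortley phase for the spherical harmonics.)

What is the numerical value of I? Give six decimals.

Checks pass: Σm=0; 6 even; l₃=3∈[1,3].
(2·2+1)(2·1+1)(2·3+1) = 105
Δ: 0! 4! 2! / 7! → 1/105
sum: t=0:+1/4 = 1/4
3j²(2 1 3; 0 0 0) = Δ·Π!·Σ² = 3/35  (sign -1)
sum: t=0:+1/48 = 1/48
3j²(2 1 3; -2 -1 3) = Δ·Π!·Σ² = 1/7  (sign +1)
combine: 4πI² = 105·3/35·1/7 = 9/7
take √, sign -1: I = -0.31986543

-0.319865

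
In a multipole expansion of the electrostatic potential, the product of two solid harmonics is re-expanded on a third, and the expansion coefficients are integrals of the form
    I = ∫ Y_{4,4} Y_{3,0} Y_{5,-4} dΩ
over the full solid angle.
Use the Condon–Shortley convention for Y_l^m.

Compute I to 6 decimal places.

-0.207724

Checks pass: Σm=0; 12 even; l₃=5∈[1,7].
(2·4+1)(2·3+1)(2·5+1) = 693
Δ: 2! 6! 4! / 13! → 1/180180
sum: t=0:+1/576 t=1:−1/144 t=2:+1/576 = -1/288
3j²(4 3 5; 0 0 0) = Δ·Π!·Σ² = 20/1001  (sign +1)
sum: t=0:+1/8640 = 1/8640
3j²(4 3 5; 4 0 -4) = Δ·Π!·Σ² = 28/715  (sign -1)
combine: 4πI² = 693·20/1001·28/715 = 1008/1859
take √, sign -1: I = -0.20772350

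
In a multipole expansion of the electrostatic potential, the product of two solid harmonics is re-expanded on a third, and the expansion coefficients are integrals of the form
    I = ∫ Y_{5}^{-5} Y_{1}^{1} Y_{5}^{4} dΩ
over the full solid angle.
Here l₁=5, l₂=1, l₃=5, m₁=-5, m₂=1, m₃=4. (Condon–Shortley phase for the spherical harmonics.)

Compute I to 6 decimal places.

0.000000

Σlᵢ=11 odd — θ-integrand is odd under cosθ→−cosθ; I=0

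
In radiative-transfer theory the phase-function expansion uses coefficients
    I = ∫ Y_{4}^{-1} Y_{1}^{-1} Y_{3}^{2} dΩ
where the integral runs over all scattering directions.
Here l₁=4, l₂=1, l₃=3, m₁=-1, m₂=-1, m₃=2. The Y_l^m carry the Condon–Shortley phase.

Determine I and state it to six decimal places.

-0.106622

m-sum 0 ✓  L=8 even ✓  3≤3≤5 ✓
Π(2lᵢ+1) = 9×3×7 = 189
triangle coeff Δ(4,1,3) = 1/252
Σ_t [1,1]: t=1:−1/36 = -1/36
(3j)²=4/63 [(4 1 3; 0 0 0)], sign=+1
Σ_t [0,0]: t=0:+1/240 = 1/240
(3j)²=1/84 [(4 1 3; -1 -1 2)], sign=-1
⇒ 4πI² = 1/7
I = (-1)√(1/7/(4π)) = -0.10662181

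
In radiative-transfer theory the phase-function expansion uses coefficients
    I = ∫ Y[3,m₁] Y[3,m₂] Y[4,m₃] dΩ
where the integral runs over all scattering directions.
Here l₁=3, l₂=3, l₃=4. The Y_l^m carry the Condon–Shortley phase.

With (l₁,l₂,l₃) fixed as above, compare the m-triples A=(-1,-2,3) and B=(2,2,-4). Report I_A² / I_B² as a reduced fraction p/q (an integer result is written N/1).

1/5

l's match ⇒ only the (l;m) 3-j factors differ between A and B.
A: triangle coeff Δ(3,3,4) = 1/34650; Σ_t [0,1]: t=0:+1/288 t=1:−1/144 = -1/288; (3j)²=1/99 [(3 3 4; -1 -2 3)], sign=+1
B: triangle coeff Δ(3,3,4) = 1/34650; Σ_t [1,1]: t=1:−1/576 = -1/576; (3j)²=5/99 [(3 3 4; 2 2 -4)], sign=-1
I_A²/I_B² = (1/99)/(5/99) = 1/5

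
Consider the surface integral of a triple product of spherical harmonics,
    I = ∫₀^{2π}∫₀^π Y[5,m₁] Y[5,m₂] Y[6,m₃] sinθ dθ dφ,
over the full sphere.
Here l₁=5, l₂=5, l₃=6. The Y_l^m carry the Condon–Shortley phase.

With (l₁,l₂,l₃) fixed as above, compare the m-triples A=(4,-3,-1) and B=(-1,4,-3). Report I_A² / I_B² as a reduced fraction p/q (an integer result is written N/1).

847/15

Same 5,5,6: normalisation and zero-m 3j drop out of the ratio.
A: Δ: 4! 6! 6! / 17! → 1/28588560; sum: t=0:+1/138240 t=1:−1/518400 = 11/2073600; 3j²(5 5 6; 4 -3 -1) = Δ·Π!·Σ² = 77/4420  (sign -1)
B: Δ: 4! 6! 6! / 17! → 1/28588560; sum: t=3:−1/155520 t=4:+1/138240 = 1/1244160; 3j²(5 5 6; -1 4 -3) = Δ·Π!·Σ² = 3/9724  (sign -1)
I_A²/I_B² = (77/4420)/(3/9724) = 847/15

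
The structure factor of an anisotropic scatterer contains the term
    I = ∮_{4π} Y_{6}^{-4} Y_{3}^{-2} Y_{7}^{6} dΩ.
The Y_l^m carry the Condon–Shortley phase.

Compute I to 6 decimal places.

Rules hold: Σm=0, L=16 even, 3≤7≤9.
N = 13·7·15 = 1365
Δ = 2!·10!·4!/17! = 1/2042040
Racah Σ t=0..2: t=0:+1/207360 t=1:−1/57600 t=2:+1/207360 = -1/129600
⇒ 3j(6 3 7; 0 0 0)² = 168/12155, sgn +1
Racah Σ t=0..1: t=0:+1/43545600 t=1:−1/8709120 = -1/10886400
⇒ 3j(6 3 7; -4 -2 6)² = 8/357, sgn +1
4πI² = N·(3j₀)²·(3jₘ)² = 1344/3179
I = +1·√(0.422774/4π) = 0.18342116

0.183421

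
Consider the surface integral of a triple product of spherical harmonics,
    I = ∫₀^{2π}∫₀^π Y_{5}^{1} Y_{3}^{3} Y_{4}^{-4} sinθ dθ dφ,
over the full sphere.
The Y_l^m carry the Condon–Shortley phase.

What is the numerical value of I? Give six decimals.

m-sum 0 ✓  L=12 even ✓  2≤4≤8 ✓
Π(2lᵢ+1) = 11×7×9 = 693
triangle coeff Δ(5,3,4) = 1/180180
Σ_t [1,3]: t=1:−1/576 t=2:+1/144 t=3:−1/576 = 1/288
(3j)²=20/1001 [(5 3 4; 0 0 0)], sign=+1
Σ_t [4,4]: t=4:+1/34560 = 1/34560
(3j)²=1/429 [(5 3 4; 1 3 -4)], sign=+1
⇒ 4πI² = 60/1859
I = (+1)√(60/1859/(4π)) = 0.05067935

0.050679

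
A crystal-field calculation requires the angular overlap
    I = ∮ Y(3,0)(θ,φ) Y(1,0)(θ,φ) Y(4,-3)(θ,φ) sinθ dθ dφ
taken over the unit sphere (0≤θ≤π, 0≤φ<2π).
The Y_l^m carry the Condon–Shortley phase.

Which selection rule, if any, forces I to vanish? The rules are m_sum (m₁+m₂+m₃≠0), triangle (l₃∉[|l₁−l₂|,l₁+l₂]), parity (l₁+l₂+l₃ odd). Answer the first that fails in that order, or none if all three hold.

m_sum

Σmᵢ = -3  ✗
l₃∈[|l₁−l₂|,l₁+l₂]=[2,4], have l₃=4
Σlᵢ = 8 ⇒ even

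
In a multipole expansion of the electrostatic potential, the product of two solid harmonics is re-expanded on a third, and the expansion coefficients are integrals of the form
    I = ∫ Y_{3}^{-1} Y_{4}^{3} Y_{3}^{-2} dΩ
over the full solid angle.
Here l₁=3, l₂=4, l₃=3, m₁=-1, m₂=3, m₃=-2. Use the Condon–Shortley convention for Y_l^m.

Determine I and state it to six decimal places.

m-sum 0 ✓  L=10 even ✓  1≤3≤7 ✓
Π(2lᵢ+1) = 7×9×7 = 441
triangle coeff Δ(3,4,3) = 1/34650
Σ_t [1,3]: t=1:−1/72 t=2:+1/16 t=3:−1/72 = 5/144
(3j)²=2/77 [(3 4 3; 0 0 0)], sign=-1
Σ_t [3,4]: t=3:−1/144 t=4:+1/288 = -1/288
(3j)²=1/99 [(3 4 3; -1 3 -2)], sign=+1
⇒ 4πI² = 14/121
I = (-1)√(14/121/(4π)) = -0.09595473

-0.095955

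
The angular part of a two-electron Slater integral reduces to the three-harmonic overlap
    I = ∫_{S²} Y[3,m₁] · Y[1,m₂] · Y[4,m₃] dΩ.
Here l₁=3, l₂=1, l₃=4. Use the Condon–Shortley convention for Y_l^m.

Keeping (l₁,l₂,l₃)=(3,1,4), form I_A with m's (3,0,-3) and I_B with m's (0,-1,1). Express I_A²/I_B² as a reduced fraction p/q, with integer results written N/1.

Shared (l₁,l₂,l₃)=(3,1,4): N and (l;000)² cancel in I_A²/I_B².
A: Δ = 0!·6!·2!/9! = 1/252; Racah Σ t=0..0: t=0:+1/720 = 1/720; ⇒ 3j(3 1 4; 3 0 -3)² = 1/36, sgn -1
B: Δ = 0!·6!·2!/9! = 1/252; Racah Σ t=0..0: t=0:+1/72 = 1/72; ⇒ 3j(3 1 4; 0 -1 1)² = 5/126, sgn -1
I_A²/I_B² = (1/36)/(5/126) = 7/10

7/10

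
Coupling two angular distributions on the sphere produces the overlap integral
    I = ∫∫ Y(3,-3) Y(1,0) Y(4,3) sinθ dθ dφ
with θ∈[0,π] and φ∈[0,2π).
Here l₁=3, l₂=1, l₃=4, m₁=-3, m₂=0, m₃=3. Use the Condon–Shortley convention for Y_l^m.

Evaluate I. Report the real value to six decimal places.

-0.162868

Checks pass: Σm=0; 8 even; l₃=4∈[2,4].
(2·3+1)(2·1+1)(2·4+1) = 189
Δ: 0! 6! 2! / 9! → 1/252
sum: t=0:+1/36 = 1/36
3j²(3 1 4; 0 0 0) = Δ·Π!·Σ² = 4/63  (sign +1)
sum: t=0:+1/720 = 1/720
3j²(3 1 4; -3 0 3) = Δ·Π!·Σ² = 1/36  (sign -1)
combine: 4πI² = 189·4/63·1/36 = 1/3
take √, sign -1: I = -0.16286750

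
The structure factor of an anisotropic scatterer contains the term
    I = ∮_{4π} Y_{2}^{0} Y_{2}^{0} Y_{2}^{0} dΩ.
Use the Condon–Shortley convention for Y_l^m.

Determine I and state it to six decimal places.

0.180224

m-sum 0 ✓  L=6 even ✓  0≤2≤4 ✓
Π(2lᵢ+1) = 5×5×5 = 125
triangle coeff Δ(2,2,2) = 1/630
Σ_t [0,2]: t=0:+1/8 t=1:−1/1 t=2:+1/8 = -3/4
(3j)²=2/35 [(2 2 2; 0 0 0)], sign=-1
(m-triple is (0,0,0) — same symbol as above.)
⇒ 4πI² = 20/49
I = (+1)√(20/49/(4π)) = 0.18022375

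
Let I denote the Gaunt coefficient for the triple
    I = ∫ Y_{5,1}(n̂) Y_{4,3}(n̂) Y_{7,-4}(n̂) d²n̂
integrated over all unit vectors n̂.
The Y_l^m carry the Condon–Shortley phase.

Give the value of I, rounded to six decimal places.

Rules hold: Σm=0, L=16 even, 1≤7≤9.
N = 11·9·15 = 1485
Δ = 2!·8!·6!/17! = 1/6126120
Racah Σ t=0..2: t=0:+1/69120 t=1:−1/20736 t=2:+1/69120 = -1/51840
⇒ 3j(5 4 7; 0 0 0)² = 280/21879, sgn +1
Racah Σ t=1..2: t=1:−1/518400 t=2:+1/345600 = 1/1036800
⇒ 3j(5 4 7; 1 3 -4)² = 7/2210, sgn -1
4πI² = N·(3j₀)²·(3jₘ)² = 2940/48841
I = -1·√(0.0601953/4π) = -0.06921121

-0.069211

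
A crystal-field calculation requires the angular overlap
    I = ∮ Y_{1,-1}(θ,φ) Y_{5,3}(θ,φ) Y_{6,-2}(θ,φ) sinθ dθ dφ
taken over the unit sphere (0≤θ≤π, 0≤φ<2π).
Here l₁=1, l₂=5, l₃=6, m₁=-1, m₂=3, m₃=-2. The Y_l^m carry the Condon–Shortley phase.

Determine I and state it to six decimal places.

0.100084

m-sum 0 ✓  L=12 even ✓  4≤6≤6 ✓
Π(2lᵢ+1) = 3×11×13 = 429
triangle coeff Δ(1,5,6) = 1/858
Σ_t [0,0]: t=0:+1/14400 = 1/14400
(3j)²=6/143 [(1 5 6; 0 0 0)], sign=+1
Σ_t [0,0]: t=0:+1/161280 = 1/161280
(3j)²=1/143 [(1 5 6; -1 3 -2)], sign=+1
⇒ 4πI² = 18/143
I = (+1)√(18/143/(4π)) = 0.10008369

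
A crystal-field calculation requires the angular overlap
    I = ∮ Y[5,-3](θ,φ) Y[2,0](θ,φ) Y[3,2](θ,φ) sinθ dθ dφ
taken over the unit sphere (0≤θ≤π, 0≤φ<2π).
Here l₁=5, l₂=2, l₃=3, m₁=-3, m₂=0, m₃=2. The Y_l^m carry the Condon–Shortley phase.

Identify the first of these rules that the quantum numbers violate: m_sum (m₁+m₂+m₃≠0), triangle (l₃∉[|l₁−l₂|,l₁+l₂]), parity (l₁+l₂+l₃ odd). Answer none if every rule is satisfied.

m₁+m₂+m₃ = -3 + 0 + 2 = -1  ✗
triangle: |5−2|=3 ≤ l₃=3 ≤ 5+2=7
parity: l₁+l₂+l₃ = 10 is even

m_sum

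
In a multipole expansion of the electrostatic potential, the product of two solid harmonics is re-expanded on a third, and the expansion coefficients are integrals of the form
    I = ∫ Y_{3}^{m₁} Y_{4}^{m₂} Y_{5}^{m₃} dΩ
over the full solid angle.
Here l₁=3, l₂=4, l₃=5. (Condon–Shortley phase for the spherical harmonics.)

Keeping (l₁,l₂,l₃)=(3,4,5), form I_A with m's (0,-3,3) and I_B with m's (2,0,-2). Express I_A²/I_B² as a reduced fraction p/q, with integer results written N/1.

63/25

Same 3,4,5: normalisation and zero-m 3j drop out of the ratio.
A: Δ: 2! 4! 6! / 13! → 1/180180; sum: t=0:+1/1440 t=1:−1/2880 = 1/2880; 3j²(3 4 5; 0 -3 3) = Δ·Π!·Σ² = 7/715  (sign +1)
B: Δ: 2! 4! 6! / 13! → 1/180180; sum: t=0:+1/576 t=1:−1/864 = 1/1728; 3j²(3 4 5; 2 0 -2) = Δ·Π!·Σ² = 5/1287  (sign -1)
I_A²/I_B² = (7/715)/(5/1287) = 63/25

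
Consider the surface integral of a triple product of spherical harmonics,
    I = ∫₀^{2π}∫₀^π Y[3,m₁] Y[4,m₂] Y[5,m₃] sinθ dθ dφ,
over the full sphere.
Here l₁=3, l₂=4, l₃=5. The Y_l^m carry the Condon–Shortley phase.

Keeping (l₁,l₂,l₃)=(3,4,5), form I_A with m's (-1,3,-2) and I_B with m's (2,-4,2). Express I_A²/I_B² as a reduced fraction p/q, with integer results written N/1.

49/20

Shared (l₁,l₂,l₃)=(3,4,5): N and (l;000)² cancel in I_A²/I_B².
A: Δ = 2!·4!·6!/13! = 1/180180; Racah Σ t=1..2: t=1:−1/4320 t=2:+1/960 = 7/8640; ⇒ 3j(3 4 5; -1 3 -2)² = 343/12870, sgn -1
B: Δ = 2!·4!·6!/13! = 1/180180; Racah Σ t=0..0: t=0:+1/8640 = 1/8640; ⇒ 3j(3 4 5; 2 -4 2)² = 14/1287, sgn -1
I_A²/I_B² = (343/12870)/(14/1287) = 49/20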